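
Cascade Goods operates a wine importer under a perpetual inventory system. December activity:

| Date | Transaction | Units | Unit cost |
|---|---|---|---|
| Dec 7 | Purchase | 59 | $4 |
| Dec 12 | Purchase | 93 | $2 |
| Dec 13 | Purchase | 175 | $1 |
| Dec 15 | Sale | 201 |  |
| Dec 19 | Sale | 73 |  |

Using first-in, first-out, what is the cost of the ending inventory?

Dec 15, 201 sold [FIFO — oldest first]: 59 @ $4 + 93 @ $2 + 49 @ $1 = $471
Dec 19, 73 sold [FIFO — oldest first]: 73 @ $1 = $73
Total COGS = $471 + $73 = $544
Ending inventory: 53 @ $1 = $53
Check: goods available $597 = COGS $544 + ending $53

Ending inventory = $53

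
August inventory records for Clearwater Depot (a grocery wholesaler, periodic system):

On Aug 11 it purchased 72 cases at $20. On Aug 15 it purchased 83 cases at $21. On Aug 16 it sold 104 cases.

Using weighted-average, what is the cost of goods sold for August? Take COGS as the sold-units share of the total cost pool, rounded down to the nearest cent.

COGS = $2,135.69

Aug 16, sell 104: 104/155 × $3,183.00 → $2,135.69
Ending inventory (cost pool remaining) = $1,047.31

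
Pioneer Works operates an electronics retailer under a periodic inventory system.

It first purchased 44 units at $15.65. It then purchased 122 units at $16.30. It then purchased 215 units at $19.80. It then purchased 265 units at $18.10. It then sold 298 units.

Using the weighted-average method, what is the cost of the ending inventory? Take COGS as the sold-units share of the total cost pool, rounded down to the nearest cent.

Sale 1, sell 298: 298/646 × $11,730.70 → $5,411.37
Ending inventory (cost pool remaining) = $6,319.33

Ending inventory = $6,319.33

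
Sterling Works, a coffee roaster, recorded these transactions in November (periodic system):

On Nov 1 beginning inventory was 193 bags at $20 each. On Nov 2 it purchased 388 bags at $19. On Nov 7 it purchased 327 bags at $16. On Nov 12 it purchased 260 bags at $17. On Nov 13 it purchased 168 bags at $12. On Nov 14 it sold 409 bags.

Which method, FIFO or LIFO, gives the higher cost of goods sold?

FIFO

FIFO COGS: 193 @ $20 + 216 @ $19 = $7,964
LIFO COGS: 168 @ $12 + 241 @ $17 = $6,113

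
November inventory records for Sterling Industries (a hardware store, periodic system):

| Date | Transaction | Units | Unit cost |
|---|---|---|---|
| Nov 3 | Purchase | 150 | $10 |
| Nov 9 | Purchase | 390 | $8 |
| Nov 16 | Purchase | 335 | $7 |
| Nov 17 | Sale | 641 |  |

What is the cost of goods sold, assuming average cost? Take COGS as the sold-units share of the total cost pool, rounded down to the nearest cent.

COGS = $5,102.36

Nov 17, sell 641: 641/875 × $6,965.00 → $5,102.36
Ending inventory (cost pool remaining) = $1,862.64
Check: goods available $6,965.00 = COGS $5,102.36 + ending $1,862.64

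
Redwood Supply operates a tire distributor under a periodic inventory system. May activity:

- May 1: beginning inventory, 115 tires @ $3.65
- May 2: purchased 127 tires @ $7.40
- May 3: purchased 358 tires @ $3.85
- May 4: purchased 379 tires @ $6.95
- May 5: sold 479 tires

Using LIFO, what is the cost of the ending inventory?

Ending inventory = $2,352.85

May 5, 479 sold [LIFO — newest first]: 379 @ $6.95 + 100 @ $3.85 = $3,019.05
Ending inventory: 115 @ $3.65 + 127 @ $7.40 + 258 @ $3.85 = $2,352.85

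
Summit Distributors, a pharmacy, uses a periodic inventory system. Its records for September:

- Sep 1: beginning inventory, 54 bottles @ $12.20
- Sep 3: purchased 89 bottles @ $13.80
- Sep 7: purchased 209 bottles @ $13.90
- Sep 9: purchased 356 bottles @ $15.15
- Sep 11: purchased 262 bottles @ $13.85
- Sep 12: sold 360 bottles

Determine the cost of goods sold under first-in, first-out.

COGS = $4,913.30

Sep 12, 360 sold [FIFO — oldest first]: 54 @ $12.20 + 89 @ $13.80 + 209 @ $13.90 + 8 @ $15.15 = $4,913.30
Ending inventory: 348 @ $15.15 + 262 @ $13.85 = $8,900.90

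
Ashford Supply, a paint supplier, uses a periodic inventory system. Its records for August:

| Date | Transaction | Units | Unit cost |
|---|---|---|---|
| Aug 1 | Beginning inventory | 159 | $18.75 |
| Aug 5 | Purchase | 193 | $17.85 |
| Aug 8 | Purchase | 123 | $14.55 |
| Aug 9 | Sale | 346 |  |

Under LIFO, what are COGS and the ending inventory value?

Aug 9, 346 sold [LIFO — newest first]: 123 @ $14.55 + 193 @ $17.85 + 30 @ $18.75 = $5,797.20
Ending inventory: 129 @ $18.75 = $2,418.75

COGS = $5,797.20; ending inventory = $2,418.75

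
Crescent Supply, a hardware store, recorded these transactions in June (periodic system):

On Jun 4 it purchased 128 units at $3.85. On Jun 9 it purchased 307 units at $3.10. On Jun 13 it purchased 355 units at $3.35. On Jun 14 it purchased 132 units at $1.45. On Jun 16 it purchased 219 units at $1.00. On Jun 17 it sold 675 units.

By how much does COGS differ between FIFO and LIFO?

FIFO COGS: 128 @ $3.85 + 307 @ $3.10 + 240 @ $3.35 = $2,248.50
LIFO COGS: 219 @ $1.00 + 132 @ $1.45 + 324 @ $3.35 = $1,495.80
Difference = |$2,248.50 − $1,495.80| = $752.70

$752.70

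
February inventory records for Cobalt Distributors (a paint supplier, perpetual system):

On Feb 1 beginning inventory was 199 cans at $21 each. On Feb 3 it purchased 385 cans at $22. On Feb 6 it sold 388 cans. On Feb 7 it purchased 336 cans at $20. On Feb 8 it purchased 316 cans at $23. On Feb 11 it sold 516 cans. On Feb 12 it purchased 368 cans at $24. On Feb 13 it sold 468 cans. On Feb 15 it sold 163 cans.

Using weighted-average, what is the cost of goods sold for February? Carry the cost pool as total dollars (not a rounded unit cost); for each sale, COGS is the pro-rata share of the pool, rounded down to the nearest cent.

After Feb 1: 199 on hand, pool $4,179.00 (≈ $21.0000 each)
After Feb 3: 584 on hand, pool $12,649.00 (≈ $21.6592 each)
Feb 6, sell 388: 388/584 × $12,649.00 → $8,403.78
After Feb 7: 532 on hand, pool $10,965.22 (≈ $20.6113 each)
After Feb 8: 848 on hand, pool $18,233.22 (≈ $21.5014 each)
Feb 11, sell 516: 516/848 × $18,233.22 → $11,094.74
After Feb 12: 700 on hand, pool $15,970.48 (≈ $22.8150 each)
Feb 13, sell 468: 468/700 × $15,970.48 → $10,677.40
Feb 15, sell 163: 163/232 × $5,293.08 → $3,718.84
Total COGS = $8,403.78 + $11,094.74 + $10,677.40 + $3,718.84 = $33,894.76
Ending inventory (cost pool remaining) = $1,574.24
Check: goods available $35,469.00 = COGS $33,894.76 + ending $1,574.24

COGS = $33,894.76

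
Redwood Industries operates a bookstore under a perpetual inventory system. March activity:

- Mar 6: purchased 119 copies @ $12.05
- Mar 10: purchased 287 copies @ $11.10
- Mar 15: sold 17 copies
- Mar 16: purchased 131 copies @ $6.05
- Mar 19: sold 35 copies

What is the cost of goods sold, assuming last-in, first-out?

COGS = $400.45

Mar 15, 17 sold [LIFO — newest first]: 17 @ $11.10 = $188.70
Mar 19, 35 sold [LIFO — newest first]: 35 @ $6.05 = $211.75
Total COGS = $188.70 + $211.75 = $400.45
Ending inventory: 119 @ $12.05 + 270 @ $11.10 + 96 @ $6.05 = $5,011.75
Check: goods available $5,412.20 = COGS $400.45 + ending $5,011.75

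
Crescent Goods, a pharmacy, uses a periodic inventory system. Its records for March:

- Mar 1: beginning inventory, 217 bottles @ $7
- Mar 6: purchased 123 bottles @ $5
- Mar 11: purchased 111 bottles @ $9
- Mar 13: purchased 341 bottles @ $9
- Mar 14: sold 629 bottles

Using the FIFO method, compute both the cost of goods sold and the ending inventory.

Mar 14, 629 sold [FIFO — oldest first]: 217 @ $7 + 123 @ $5 + 111 @ $9 + 178 @ $9 = $4,735
Ending inventory: 163 @ $9 = $1,467

COGS = $4,735; ending inventory = $1,467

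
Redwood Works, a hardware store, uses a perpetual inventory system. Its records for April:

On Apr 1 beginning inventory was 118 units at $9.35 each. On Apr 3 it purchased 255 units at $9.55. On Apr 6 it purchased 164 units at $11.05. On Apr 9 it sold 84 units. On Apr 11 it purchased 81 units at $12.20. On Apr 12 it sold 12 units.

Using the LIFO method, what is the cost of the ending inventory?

Apr 9, 84 sold [LIFO — newest first]: 84 @ $11.05 = $928.20
Apr 12, 12 sold [LIFO — newest first]: 12 @ $12.20 = $146.40
Total COGS = $928.20 + $146.40 = $1,074.60
Ending inventory: 118 @ $9.35 + 255 @ $9.55 + 80 @ $11.05 + 69 @ $12.20 = $5,264.35

Ending inventory = $5,264.35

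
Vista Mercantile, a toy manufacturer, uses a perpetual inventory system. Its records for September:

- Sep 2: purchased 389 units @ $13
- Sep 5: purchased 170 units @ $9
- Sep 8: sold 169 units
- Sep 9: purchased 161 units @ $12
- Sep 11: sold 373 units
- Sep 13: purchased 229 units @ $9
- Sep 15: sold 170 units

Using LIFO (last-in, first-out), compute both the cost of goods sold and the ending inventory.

COGS = $7,735; ending inventory = $2,845

Sep 8, 169 sold [LIFO — newest first]: 169 @ $9 = $1,521
Sep 11, 373 sold [LIFO — newest first]: 161 @ $12 + 1 @ $9 + 211 @ $13 = $4,684
Sep 15, 170 sold [LIFO — newest first]: 170 @ $9 = $1,530
Total COGS = $1,521 + $4,684 + $1,530 = $7,735
Ending inventory: 178 @ $13 + 59 @ $9 = $2,845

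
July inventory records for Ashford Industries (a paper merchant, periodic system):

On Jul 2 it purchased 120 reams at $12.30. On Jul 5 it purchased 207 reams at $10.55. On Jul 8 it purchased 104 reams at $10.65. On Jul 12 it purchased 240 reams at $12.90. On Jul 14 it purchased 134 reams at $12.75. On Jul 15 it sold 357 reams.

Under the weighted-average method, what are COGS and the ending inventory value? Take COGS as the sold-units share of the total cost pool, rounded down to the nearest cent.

Jul 15, sell 357: 357/805 × $9,571.95 → $4,244.95
Ending inventory (cost pool remaining) = $5,327.00

COGS = $4,244.95; ending inventory = $5,327.00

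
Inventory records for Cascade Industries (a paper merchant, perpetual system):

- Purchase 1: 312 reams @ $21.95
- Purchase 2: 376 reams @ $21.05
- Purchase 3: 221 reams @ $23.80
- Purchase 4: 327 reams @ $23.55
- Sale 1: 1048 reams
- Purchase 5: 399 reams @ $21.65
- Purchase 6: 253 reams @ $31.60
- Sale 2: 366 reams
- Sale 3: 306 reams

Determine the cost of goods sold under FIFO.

Sale 1 (1048) [FIFO — oldest first]: 312 @ $21.95 + 376 @ $21.05 + 221 @ $23.80 + 139 @ $23.55 = $23,296.45
Sale 2 (366) [FIFO — oldest first]: 188 @ $23.55 + 178 @ $21.65 = $8,281.10
Sale 3 (306) [FIFO — oldest first]: 221 @ $21.65 + 85 @ $31.60 = $7,470.65
Total COGS = $23,296.45 + $8,281.10 + $7,470.65 = $39,048.20
Ending inventory: 168 @ $31.60 = $5,308.80
Check: goods available $44,357.00 = COGS $39,048.20 + ending $5,308.80

COGS = $39,048.20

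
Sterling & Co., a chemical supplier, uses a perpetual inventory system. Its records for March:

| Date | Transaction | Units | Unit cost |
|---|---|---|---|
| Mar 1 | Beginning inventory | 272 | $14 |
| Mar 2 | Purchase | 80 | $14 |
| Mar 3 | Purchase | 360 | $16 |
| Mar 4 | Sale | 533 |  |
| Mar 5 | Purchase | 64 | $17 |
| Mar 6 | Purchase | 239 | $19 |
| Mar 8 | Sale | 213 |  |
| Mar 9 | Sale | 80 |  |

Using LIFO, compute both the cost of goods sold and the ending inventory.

Mar 4, 533 sold [LIFO — newest first]: 360 @ $16 + 80 @ $14 + 93 @ $14 = $8,182
Mar 8, 213 sold [LIFO — newest first]: 213 @ $19 = $4,047
Mar 9, 80 sold [LIFO — newest first]: 26 @ $19 + 54 @ $17 = $1,412
Total COGS = $8,182 + $4,047 + $1,412 = $13,641
Ending inventory: 179 @ $14 + 10 @ $17 = $2,676

COGS = $13,641; ending inventory = $2,676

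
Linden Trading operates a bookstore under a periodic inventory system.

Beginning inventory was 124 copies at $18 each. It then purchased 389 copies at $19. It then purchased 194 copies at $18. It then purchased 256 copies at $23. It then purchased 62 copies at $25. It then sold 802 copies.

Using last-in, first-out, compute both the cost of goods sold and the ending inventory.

Sale 1 (802) [LIFO — newest first]: 62 @ $25 + 256 @ $23 + 194 @ $18 + 290 @ $19 = $16,440
Ending inventory: 124 @ $18 + 99 @ $19 = $4,113
Check: goods available $20,553 = COGS $16,440 + ending $4,113

COGS = $16,440; ending inventory = $4,113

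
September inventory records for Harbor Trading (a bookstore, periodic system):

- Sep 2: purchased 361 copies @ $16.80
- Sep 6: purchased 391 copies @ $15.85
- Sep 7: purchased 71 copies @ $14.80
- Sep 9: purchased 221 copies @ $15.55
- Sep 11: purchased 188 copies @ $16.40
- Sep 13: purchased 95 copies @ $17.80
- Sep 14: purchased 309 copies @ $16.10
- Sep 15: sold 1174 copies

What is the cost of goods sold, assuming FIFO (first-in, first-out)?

Sep 15, 1174 sold [FIFO — oldest first]: 361 @ $16.80 + 391 @ $15.85 + 71 @ $14.80 + 221 @ $15.55 + 130 @ $16.40 = $18,881.50
Ending inventory: 58 @ $16.40 + 95 @ $17.80 + 309 @ $16.10 = $7,617.10

COGS = $18,881.50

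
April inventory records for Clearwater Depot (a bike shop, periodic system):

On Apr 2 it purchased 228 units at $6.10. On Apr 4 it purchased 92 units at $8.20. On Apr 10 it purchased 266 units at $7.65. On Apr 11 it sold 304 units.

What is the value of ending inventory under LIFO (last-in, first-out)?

Apr 11, 304 sold [LIFO — newest first]: 266 @ $7.65 + 38 @ $8.20 = $2,346.50
Ending inventory: 228 @ $6.10 + 54 @ $8.20 = $1,833.60

Ending inventory = $1,833.60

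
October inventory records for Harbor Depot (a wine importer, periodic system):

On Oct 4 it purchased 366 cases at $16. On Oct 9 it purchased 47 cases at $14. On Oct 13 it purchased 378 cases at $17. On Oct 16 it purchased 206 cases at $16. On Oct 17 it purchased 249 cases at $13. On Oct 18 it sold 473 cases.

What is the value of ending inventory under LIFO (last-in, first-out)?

Oct 18, 473 sold [LIFO — newest first]: 249 @ $13 + 206 @ $16 + 18 @ $17 = $6,839
Ending inventory: 366 @ $16 + 47 @ $14 + 360 @ $17 = $12,634

Ending inventory = $12,634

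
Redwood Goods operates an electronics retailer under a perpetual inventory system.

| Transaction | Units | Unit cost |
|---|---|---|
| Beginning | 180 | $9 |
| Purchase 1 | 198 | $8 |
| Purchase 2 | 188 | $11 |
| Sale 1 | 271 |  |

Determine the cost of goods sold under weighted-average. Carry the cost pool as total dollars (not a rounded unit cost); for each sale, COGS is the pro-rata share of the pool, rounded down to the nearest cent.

After Beginning: 180 on hand, pool $1,620.00 (≈ $9.0000 each)
After Purchase 1: 378 on hand, pool $3,204.00 (≈ $8.4762 each)
After Purchase 2: 566 on hand, pool $5,272.00 (≈ $9.3145 each)
Sale 1, sell 271: 271/566 × $5,272.00 → $2,524.22
Ending inventory (cost pool remaining) = $2,747.78

COGS = $2,524.22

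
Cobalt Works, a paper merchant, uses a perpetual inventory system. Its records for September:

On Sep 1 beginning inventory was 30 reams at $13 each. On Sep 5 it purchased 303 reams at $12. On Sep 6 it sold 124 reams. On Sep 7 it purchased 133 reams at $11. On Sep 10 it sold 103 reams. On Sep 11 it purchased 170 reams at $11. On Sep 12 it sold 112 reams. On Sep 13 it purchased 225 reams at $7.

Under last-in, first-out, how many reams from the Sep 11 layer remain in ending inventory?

Sep 6, 124 sold [LIFO — newest first]: 124 @ $12 = $1,488
Sep 10, 103 sold [LIFO — newest first]: 103 @ $11 = $1,133
Sep 12, 112 sold [LIFO — newest first]: 112 @ $11 = $1,232
Total COGS = $1,488 + $1,133 + $1,232 = $3,853
Ending inventory: 30 @ $13 + 179 @ $12 + 30 @ $11 + 58 @ $11 + 225 @ $7 = $5,081
Check: goods available $8,934 = COGS $3,853 + ending $5,081

58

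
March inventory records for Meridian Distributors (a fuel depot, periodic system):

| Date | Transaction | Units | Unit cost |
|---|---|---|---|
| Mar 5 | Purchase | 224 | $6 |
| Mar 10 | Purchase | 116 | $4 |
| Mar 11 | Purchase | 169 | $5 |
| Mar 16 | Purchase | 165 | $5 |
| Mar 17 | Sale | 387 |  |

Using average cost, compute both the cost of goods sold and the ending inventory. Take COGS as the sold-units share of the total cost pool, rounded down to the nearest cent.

COGS = $1,997.01; ending inventory = $1,480.99

Mar 17, sell 387: 387/674 × $3,478.00 → $1,997.01
Ending inventory (cost pool remaining) = $1,480.99
Check: goods available $3,478.00 = COGS $1,997.01 + ending $1,480.99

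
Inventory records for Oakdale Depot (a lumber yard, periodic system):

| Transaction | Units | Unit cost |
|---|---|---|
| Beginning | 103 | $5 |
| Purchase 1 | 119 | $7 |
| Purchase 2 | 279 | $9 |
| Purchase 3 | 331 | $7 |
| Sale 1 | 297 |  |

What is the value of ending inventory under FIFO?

Sale 1 (297) [FIFO — oldest first]: 103 @ $5 + 119 @ $7 + 75 @ $9 = $2,023
Ending inventory: 204 @ $9 + 331 @ $7 = $4,153

Ending inventory = $4,153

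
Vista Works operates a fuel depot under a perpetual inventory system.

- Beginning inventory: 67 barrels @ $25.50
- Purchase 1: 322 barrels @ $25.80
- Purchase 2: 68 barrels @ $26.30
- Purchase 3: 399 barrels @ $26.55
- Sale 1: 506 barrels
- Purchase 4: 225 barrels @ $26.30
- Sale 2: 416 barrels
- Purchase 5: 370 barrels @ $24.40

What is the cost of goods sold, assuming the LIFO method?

Sale 1 (506) [LIFO — newest first]: 399 @ $26.55 + 68 @ $26.30 + 39 @ $25.80 = $13,388.05
Sale 2 (416) [LIFO — newest first]: 225 @ $26.30 + 191 @ $25.80 = $10,845.30
Total COGS = $13,388.05 + $10,845.30 = $24,233.35
Ending inventory: 67 @ $25.50 + 92 @ $25.80 + 370 @ $24.40 = $13,110.10
Check: goods available $37,343.45 = COGS $24,233.35 + ending $13,110.10

COGS = $24,233.35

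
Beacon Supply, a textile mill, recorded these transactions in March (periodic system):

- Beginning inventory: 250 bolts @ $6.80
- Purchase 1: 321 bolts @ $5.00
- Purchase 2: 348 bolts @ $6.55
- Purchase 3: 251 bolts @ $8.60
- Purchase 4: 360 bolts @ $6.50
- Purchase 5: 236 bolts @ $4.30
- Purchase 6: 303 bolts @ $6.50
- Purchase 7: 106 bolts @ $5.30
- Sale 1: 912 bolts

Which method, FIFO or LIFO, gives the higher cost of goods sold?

FIFO

FIFO COGS: 250 @ $6.80 + 321 @ $5.00 + 341 @ $6.55 = $5,538.55
LIFO COGS: 106 @ $5.30 + 303 @ $6.50 + 236 @ $4.30 + 267 @ $6.50 = $5,281.60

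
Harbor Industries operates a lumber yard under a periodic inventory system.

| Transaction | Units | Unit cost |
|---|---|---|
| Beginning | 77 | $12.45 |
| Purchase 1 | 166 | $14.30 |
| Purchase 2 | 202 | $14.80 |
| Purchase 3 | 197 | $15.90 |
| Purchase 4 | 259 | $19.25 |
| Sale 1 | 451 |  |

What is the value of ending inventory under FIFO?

Sale 1 (451) [FIFO — oldest first]: 77 @ $12.45 + 166 @ $14.30 + 202 @ $14.80 + 6 @ $15.90 = $6,417.45
Ending inventory: 191 @ $15.90 + 259 @ $19.25 = $8,022.65
Check: goods available $14,440.10 = COGS $6,417.45 + ending $8,022.65

Ending inventory = $8,022.65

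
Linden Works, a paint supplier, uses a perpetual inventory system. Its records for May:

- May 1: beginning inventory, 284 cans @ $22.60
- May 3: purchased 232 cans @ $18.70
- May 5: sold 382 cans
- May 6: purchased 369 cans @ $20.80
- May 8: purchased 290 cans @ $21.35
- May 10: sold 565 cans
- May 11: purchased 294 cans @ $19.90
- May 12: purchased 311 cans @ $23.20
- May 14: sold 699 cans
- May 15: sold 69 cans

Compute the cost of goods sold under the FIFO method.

May 5, 382 sold [FIFO — oldest first]: 284 @ $22.60 + 98 @ $18.70 = $8,251.00
May 10, 565 sold [FIFO — oldest first]: 134 @ $18.70 + 369 @ $20.80 + 62 @ $21.35 = $11,504.70
May 14, 699 sold [FIFO — oldest first]: 228 @ $21.35 + 294 @ $19.90 + 177 @ $23.20 = $14,824.80
May 15, 69 sold [FIFO — oldest first]: 69 @ $23.20 = $1,600.80
Total COGS = $8,251.00 + $11,504.70 + $14,824.80 + $1,600.80 = $36,181.30
Ending inventory: 65 @ $23.20 = $1,508.00

COGS = $36,181.30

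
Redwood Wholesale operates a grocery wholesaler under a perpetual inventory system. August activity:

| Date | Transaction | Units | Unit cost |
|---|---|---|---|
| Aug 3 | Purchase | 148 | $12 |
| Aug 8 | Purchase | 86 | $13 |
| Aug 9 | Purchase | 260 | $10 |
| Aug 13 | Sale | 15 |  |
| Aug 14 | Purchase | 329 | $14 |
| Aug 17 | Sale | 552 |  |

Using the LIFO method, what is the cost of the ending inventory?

Aug 13, 15 sold [LIFO — newest first]: 15 @ $10 = $150
Aug 17, 552 sold [LIFO — newest first]: 329 @ $14 + 223 @ $10 = $6,836
Total COGS = $150 + $6,836 = $6,986
Ending inventory: 148 @ $12 + 86 @ $13 + 22 @ $10 = $3,114
Check: goods available $10,100 = COGS $6,986 + ending $3,114

Ending inventory = $3,114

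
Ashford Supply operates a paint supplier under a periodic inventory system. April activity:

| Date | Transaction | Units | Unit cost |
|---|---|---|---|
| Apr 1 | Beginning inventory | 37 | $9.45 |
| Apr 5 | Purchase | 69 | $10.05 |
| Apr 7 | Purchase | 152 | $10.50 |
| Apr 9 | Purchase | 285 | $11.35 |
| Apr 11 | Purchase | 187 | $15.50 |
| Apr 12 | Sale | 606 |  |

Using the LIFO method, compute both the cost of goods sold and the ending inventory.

COGS = $7,540.25; ending inventory = $1,232.10

Apr 12, 606 sold [LIFO — newest first]: 187 @ $15.50 + 285 @ $11.35 + 134 @ $10.50 = $7,540.25
Ending inventory: 37 @ $9.45 + 69 @ $10.05 + 18 @ $10.50 = $1,232.10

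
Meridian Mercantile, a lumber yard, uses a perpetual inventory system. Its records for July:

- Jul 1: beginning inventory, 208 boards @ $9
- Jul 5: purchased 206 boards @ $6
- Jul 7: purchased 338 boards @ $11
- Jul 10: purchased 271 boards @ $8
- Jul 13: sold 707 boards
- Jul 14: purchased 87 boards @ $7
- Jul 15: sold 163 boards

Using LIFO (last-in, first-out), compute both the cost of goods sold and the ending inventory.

COGS = $7,539; ending inventory = $2,064

Jul 13, 707 sold [LIFO — newest first]: 271 @ $8 + 338 @ $11 + 98 @ $6 = $6,474
Jul 15, 163 sold [LIFO — newest first]: 87 @ $7 + 76 @ $6 = $1,065
Total COGS = $6,474 + $1,065 = $7,539
Ending inventory: 208 @ $9 + 32 @ $6 = $2,064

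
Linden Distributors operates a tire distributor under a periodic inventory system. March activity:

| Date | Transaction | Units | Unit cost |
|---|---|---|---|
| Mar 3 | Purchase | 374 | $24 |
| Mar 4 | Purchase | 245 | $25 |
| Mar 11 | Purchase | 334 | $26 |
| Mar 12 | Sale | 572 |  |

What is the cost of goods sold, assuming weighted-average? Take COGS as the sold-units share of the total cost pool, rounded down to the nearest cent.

Mar 12, sell 572: 572/953 × $23,785.00 → $14,275.99
Ending inventory (cost pool remaining) = $9,509.01

COGS = $14,275.99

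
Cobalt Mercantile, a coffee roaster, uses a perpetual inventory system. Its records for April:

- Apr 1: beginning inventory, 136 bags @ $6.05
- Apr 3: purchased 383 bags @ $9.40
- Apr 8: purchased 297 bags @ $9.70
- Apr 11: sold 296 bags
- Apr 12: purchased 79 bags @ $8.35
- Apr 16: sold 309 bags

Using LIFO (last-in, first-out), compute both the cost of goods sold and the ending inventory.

COGS = $5,693.15; ending inventory = $2,270.40

Apr 11, 296 sold [LIFO — newest first]: 296 @ $9.70 = $2,871.20
Apr 16, 309 sold [LIFO — newest first]: 79 @ $8.35 + 1 @ $9.70 + 229 @ $9.40 = $2,821.95
Total COGS = $2,871.20 + $2,821.95 = $5,693.15
Ending inventory: 136 @ $6.05 + 154 @ $9.40 = $2,270.40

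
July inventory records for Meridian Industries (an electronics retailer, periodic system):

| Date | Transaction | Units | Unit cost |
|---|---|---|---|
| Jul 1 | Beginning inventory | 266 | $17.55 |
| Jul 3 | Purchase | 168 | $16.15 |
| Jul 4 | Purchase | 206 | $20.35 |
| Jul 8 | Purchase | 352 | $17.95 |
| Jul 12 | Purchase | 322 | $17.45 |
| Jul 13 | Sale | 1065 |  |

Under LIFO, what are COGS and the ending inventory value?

Jul 13, 1065 sold [LIFO — newest first]: 322 @ $17.45 + 352 @ $17.95 + 206 @ $20.35 + 168 @ $16.15 + 17 @ $17.55 = $19,140.95
Ending inventory: 249 @ $17.55 = $4,369.95
Check: goods available $23,510.90 = COGS $19,140.95 + ending $4,369.95

COGS = $19,140.95; ending inventory = $4,369.95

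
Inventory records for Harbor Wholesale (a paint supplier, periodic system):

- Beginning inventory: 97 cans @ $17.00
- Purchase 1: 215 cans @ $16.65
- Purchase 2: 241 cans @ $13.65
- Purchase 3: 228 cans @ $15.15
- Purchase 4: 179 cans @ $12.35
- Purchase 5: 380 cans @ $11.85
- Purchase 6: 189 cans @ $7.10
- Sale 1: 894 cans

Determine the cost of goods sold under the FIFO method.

Sale 1 (894) [FIFO — oldest first]: 97 @ $17.00 + 215 @ $16.65 + 241 @ $13.65 + 228 @ $15.15 + 113 @ $12.35 = $13,368.15
Ending inventory: 66 @ $12.35 + 380 @ $11.85 + 189 @ $7.10 = $6,660.00

COGS = $13,368.15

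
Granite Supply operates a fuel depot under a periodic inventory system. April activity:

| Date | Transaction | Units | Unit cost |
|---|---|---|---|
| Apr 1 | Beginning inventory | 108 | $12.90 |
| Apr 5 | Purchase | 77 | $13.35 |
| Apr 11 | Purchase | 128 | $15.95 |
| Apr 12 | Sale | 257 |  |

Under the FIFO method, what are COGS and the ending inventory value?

COGS = $3,569.55; ending inventory = $893.20

Apr 12, 257 sold [FIFO — oldest first]: 108 @ $12.90 + 77 @ $13.35 + 72 @ $15.95 = $3,569.55
Ending inventory: 56 @ $15.95 = $893.20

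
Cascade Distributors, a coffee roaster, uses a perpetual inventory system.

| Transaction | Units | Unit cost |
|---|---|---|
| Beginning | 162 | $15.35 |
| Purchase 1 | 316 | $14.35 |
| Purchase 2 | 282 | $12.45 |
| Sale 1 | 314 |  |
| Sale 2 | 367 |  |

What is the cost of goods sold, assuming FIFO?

Sale 1 (314) [FIFO — oldest first]: 162 @ $15.35 + 152 @ $14.35 = $4,667.90
Sale 2 (367) [FIFO — oldest first]: 164 @ $14.35 + 203 @ $12.45 = $4,880.75
Total COGS = $4,667.90 + $4,880.75 = $9,548.65
Ending inventory: 79 @ $12.45 = $983.55
Check: goods available $10,532.20 = COGS $9,548.65 + ending $983.55

COGS = $9,548.65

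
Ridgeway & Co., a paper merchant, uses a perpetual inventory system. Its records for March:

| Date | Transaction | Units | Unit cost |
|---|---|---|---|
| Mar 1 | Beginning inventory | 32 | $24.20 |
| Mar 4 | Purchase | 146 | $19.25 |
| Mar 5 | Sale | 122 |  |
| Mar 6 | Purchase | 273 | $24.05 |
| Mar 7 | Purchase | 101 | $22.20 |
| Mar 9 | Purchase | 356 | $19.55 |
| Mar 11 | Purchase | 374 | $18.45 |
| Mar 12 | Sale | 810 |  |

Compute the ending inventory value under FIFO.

Mar 5, 122 sold [FIFO — oldest first]: 32 @ $24.20 + 90 @ $19.25 = $2,506.90
Mar 12, 810 sold [FIFO — oldest first]: 56 @ $19.25 + 273 @ $24.05 + 101 @ $22.20 + 356 @ $19.55 + 24 @ $18.45 = $17,288.45
Total COGS = $2,506.90 + $17,288.45 = $19,795.35
Ending inventory: 350 @ $18.45 = $6,457.50

Ending inventory = $6,457.50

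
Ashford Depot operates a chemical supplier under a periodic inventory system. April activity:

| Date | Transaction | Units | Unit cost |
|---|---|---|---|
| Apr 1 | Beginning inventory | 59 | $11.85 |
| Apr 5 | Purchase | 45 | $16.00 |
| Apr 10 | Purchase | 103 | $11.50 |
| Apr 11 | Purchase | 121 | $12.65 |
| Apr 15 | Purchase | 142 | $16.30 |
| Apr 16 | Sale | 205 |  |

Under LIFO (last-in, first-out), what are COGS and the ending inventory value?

Apr 16, 205 sold [LIFO — newest first]: 142 @ $16.30 + 63 @ $12.65 = $3,111.55
Ending inventory: 59 @ $11.85 + 45 @ $16.00 + 103 @ $11.50 + 58 @ $12.65 = $3,337.35

COGS = $3,111.55; ending inventory = $3,337.35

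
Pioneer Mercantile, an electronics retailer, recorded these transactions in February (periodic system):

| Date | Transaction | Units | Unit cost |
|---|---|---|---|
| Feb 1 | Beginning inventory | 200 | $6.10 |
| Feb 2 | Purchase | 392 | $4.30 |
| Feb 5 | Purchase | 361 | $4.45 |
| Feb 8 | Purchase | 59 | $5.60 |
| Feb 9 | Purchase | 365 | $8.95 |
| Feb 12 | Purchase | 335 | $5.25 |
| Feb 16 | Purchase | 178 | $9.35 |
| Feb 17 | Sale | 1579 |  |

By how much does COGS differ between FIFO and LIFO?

FIFO COGS: 200 @ $6.10 + 392 @ $4.30 + 361 @ $4.45 + 59 @ $5.60 + 365 @ $8.95 + 202 @ $5.25 = $9,169.70
LIFO COGS: 178 @ $9.35 + 335 @ $5.25 + 365 @ $8.95 + 59 @ $5.60 + 361 @ $4.45 + 281 @ $4.30 = $9,834.95
Difference = |$9,169.70 − $9,834.95| = $665.25

$665.25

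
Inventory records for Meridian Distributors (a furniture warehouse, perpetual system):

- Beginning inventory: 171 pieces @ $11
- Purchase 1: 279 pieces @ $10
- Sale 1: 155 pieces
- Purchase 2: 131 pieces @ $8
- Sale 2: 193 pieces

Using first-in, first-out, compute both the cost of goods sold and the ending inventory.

COGS = $3,651; ending inventory = $2,068

Sale 1 (155) [FIFO — oldest first]: 155 @ $11 = $1,705
Sale 2 (193) [FIFO — oldest first]: 16 @ $11 + 177 @ $10 = $1,946
Total COGS = $1,705 + $1,946 = $3,651
Ending inventory: 102 @ $10 + 131 @ $8 = $2,068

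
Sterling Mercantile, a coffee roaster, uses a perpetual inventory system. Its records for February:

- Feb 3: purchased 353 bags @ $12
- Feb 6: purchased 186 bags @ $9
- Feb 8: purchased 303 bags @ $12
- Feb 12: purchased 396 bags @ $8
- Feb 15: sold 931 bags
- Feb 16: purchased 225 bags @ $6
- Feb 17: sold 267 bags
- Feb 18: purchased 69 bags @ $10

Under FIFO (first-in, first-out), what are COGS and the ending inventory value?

COGS = $12,394; ending inventory = $2,360

Feb 15, 931 sold [FIFO — oldest first]: 353 @ $12 + 186 @ $9 + 303 @ $12 + 89 @ $8 = $10,258
Feb 17, 267 sold [FIFO — oldest first]: 267 @ $8 = $2,136
Total COGS = $10,258 + $2,136 = $12,394
Ending inventory: 40 @ $8 + 225 @ $6 + 69 @ $10 = $2,360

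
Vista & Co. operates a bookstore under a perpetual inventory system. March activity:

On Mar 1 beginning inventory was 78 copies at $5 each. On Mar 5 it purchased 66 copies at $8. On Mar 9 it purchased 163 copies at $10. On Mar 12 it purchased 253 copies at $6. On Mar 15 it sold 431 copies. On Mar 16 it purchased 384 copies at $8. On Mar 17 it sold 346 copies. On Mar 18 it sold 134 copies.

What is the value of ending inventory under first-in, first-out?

Mar 15, 431 sold [FIFO — oldest first]: 78 @ $5 + 66 @ $8 + 163 @ $10 + 124 @ $6 = $3,292
Mar 17, 346 sold [FIFO — oldest first]: 129 @ $6 + 217 @ $8 = $2,510
Mar 18, 134 sold [FIFO — oldest first]: 134 @ $8 = $1,072
Total COGS = $3,292 + $2,510 + $1,072 = $6,874
Ending inventory: 33 @ $8 = $264

Ending inventory = $264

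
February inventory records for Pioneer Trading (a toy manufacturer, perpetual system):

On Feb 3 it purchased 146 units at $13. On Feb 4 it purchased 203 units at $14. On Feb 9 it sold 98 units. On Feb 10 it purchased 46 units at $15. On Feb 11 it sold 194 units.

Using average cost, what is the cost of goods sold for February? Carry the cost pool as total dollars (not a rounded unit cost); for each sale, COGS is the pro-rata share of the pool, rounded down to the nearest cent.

COGS = $4,008.46

After Feb 3: 146 on hand, pool $1,898.00 (≈ $13.0000 each)
After Feb 4: 349 on hand, pool $4,740.00 (≈ $13.5817 each)
Feb 9, sell 98: 98/349 × $4,740.00 → $1,331.00
After Feb 10: 297 on hand, pool $4,099.00 (≈ $13.8013 each)
Feb 11, sell 194: 194/297 × $4,099.00 → $2,677.46
Total COGS = $1,331.00 + $2,677.46 = $4,008.46
Ending inventory (cost pool remaining) = $1,421.54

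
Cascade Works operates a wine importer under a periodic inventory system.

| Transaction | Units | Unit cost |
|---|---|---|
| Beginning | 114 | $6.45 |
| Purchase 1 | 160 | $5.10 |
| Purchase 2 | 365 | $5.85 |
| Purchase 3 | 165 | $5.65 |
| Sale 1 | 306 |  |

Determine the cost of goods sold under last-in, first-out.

Sale 1 (306) [LIFO — newest first]: 165 @ $5.65 + 141 @ $5.85 = $1,757.10
Ending inventory: 114 @ $6.45 + 160 @ $5.10 + 224 @ $5.85 = $2,861.70
Check: goods available $4,618.80 = COGS $1,757.10 + ending $2,861.70

COGS = $1,757.10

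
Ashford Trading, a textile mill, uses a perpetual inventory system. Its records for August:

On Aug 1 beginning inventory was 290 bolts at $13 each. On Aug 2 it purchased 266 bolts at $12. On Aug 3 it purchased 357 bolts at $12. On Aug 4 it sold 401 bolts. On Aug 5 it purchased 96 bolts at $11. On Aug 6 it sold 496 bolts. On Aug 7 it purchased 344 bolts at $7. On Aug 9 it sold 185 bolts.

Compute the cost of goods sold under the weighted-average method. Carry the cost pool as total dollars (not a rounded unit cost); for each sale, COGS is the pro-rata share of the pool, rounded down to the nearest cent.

After Aug 1: 290 on hand, pool $3,770.00 (≈ $13.0000 each)
After Aug 2: 556 on hand, pool $6,962.00 (≈ $12.5216 each)
After Aug 3: 913 on hand, pool $11,246.00 (≈ $12.3176 each)
Aug 4, sell 401: 401/913 × $11,246.00 → $4,939.37
After Aug 5: 608 on hand, pool $7,362.63 (≈ $12.1096 each)
Aug 6, sell 496: 496/608 × $7,362.63 → $6,006.35
After Aug 7: 456 on hand, pool $3,764.28 (≈ $8.2550 each)
Aug 9, sell 185: 185/456 × $3,764.28 → $1,527.17
Total COGS = $4,939.37 + $6,006.35 + $1,527.17 = $12,472.89
Ending inventory (cost pool remaining) = $2,237.11
Check: goods available $14,710.00 = COGS $12,472.89 + ending $2,237.11

COGS = $12,472.89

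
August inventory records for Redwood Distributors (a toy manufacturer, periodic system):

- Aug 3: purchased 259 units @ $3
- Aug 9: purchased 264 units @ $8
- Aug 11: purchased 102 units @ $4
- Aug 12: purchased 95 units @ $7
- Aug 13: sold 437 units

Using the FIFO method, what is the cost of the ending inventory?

Aug 13, 437 sold [FIFO — oldest first]: 259 @ $3 + 178 @ $8 = $2,201
Ending inventory: 86 @ $8 + 102 @ $4 + 95 @ $7 = $1,761

Ending inventory = $1,761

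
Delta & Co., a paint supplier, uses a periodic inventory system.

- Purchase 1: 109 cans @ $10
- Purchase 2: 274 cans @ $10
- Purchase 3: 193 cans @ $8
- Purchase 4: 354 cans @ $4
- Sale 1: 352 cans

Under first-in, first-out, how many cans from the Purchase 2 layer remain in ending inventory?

31

Sale 1 (352) [FIFO — oldest first]: 109 @ $10 + 243 @ $10 = $3,520
Ending inventory: 31 @ $10 + 193 @ $8 + 354 @ $4 = $3,270
Check: goods available $6,790 = COGS $3,520 + ending $3,270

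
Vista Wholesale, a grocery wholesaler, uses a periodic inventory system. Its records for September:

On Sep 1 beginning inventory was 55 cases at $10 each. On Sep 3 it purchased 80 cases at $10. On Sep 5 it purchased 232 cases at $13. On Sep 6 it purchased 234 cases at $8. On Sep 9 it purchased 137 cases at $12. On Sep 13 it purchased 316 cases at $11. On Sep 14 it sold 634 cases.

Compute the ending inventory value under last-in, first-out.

Sep 14, 634 sold [LIFO — newest first]: 316 @ $11 + 137 @ $12 + 181 @ $8 = $6,568
Ending inventory: 55 @ $10 + 80 @ $10 + 232 @ $13 + 53 @ $8 = $4,790

Ending inventory = $4,790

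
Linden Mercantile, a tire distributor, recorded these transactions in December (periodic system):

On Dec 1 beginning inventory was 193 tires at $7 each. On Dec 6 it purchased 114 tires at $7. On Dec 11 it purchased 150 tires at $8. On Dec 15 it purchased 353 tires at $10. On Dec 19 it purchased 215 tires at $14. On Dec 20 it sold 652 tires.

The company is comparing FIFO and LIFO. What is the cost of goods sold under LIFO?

COGS = $7,212

FIFO COGS: 193 @ $7 + 114 @ $7 + 150 @ $8 + 195 @ $10 = $5,299
LIFO COGS: 215 @ $14 + 353 @ $10 + 84 @ $8 = $7,212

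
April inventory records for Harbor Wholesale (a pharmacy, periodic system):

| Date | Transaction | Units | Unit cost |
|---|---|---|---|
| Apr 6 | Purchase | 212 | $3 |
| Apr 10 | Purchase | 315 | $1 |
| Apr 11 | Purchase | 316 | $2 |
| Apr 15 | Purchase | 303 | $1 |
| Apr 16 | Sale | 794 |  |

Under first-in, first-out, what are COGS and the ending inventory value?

Apr 16, 794 sold [FIFO — oldest first]: 212 @ $3 + 315 @ $1 + 267 @ $2 = $1,485
Ending inventory: 49 @ $2 + 303 @ $1 = $401

COGS = $1,485; ending inventory = $401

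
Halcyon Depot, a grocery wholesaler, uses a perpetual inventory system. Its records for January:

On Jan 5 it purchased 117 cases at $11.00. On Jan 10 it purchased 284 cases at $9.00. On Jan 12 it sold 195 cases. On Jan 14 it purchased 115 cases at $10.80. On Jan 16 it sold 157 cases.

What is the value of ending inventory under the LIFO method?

Jan 12, 195 sold [LIFO — newest first]: 195 @ $9.00 = $1,755.00
Jan 16, 157 sold [LIFO — newest first]: 115 @ $10.80 + 42 @ $9.00 = $1,620.00
Total COGS = $1,755.00 + $1,620.00 = $3,375.00
Ending inventory: 117 @ $11.00 + 47 @ $9.00 = $1,710.00
Check: goods available $5,085.00 = COGS $3,375.00 + ending $1,710.00

Ending inventory = $1,710.00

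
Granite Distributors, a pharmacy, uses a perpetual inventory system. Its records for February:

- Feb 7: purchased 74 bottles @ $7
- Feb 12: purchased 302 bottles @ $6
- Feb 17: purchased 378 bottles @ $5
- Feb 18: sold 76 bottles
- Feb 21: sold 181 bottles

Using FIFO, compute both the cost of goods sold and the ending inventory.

Feb 18, 76 sold [FIFO — oldest first]: 74 @ $7 + 2 @ $6 = $530
Feb 21, 181 sold [FIFO — oldest first]: 181 @ $6 = $1,086
Total COGS = $530 + $1,086 = $1,616
Ending inventory: 119 @ $6 + 378 @ $5 = $2,604
Check: goods available $4,220 = COGS $1,616 + ending $2,604

COGS = $1,616; ending inventory = $2,604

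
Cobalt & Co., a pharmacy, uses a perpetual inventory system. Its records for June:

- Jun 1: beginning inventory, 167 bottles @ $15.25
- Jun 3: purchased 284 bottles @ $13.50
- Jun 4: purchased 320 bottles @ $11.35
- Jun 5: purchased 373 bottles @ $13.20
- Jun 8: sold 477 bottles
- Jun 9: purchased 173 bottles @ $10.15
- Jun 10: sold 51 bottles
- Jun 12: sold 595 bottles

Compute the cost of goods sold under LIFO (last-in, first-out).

COGS = $13,781.05

Jun 8, 477 sold [LIFO — newest first]: 373 @ $13.20 + 104 @ $11.35 = $6,104.00
Jun 10, 51 sold [LIFO — newest first]: 51 @ $10.15 = $517.65
Jun 12, 595 sold [LIFO — newest first]: 122 @ $10.15 + 216 @ $11.35 + 257 @ $13.50 = $7,159.40
Total COGS = $6,104.00 + $517.65 + $7,159.40 = $13,781.05
Ending inventory: 167 @ $15.25 + 27 @ $13.50 = $2,911.25
Check: goods available $16,692.30 = COGS $13,781.05 + ending $2,911.25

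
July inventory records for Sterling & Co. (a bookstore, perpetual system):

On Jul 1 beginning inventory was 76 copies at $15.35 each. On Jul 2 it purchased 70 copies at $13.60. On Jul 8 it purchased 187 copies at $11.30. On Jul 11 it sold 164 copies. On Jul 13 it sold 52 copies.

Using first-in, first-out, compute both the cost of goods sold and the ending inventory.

COGS = $2,909.60; ending inventory = $1,322.10

Jul 11, 164 sold [FIFO — oldest first]: 76 @ $15.35 + 70 @ $13.60 + 18 @ $11.30 = $2,322.00
Jul 13, 52 sold [FIFO — oldest first]: 52 @ $11.30 = $587.60
Total COGS = $2,322.00 + $587.60 = $2,909.60
Ending inventory: 117 @ $11.30 = $1,322.10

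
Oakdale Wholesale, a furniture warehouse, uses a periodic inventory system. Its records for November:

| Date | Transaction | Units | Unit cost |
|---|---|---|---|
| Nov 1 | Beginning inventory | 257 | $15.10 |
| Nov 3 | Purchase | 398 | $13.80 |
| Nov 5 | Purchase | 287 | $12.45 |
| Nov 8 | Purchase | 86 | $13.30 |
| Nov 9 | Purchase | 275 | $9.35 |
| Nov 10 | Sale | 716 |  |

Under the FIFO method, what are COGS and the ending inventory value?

COGS = $10,132.55; ending inventory = $6,528.75

Nov 10, 716 sold [FIFO — oldest first]: 257 @ $15.10 + 398 @ $13.80 + 61 @ $12.45 = $10,132.55
Ending inventory: 226 @ $12.45 + 86 @ $13.30 + 275 @ $9.35 = $6,528.75
Check: goods available $16,661.30 = COGS $10,132.55 + ending $6,528.75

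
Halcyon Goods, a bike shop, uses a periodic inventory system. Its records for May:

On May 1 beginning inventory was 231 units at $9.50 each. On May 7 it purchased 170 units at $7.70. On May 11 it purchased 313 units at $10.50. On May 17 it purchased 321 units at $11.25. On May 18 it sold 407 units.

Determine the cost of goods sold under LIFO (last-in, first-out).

COGS = $4,514.25

May 18, 407 sold [LIFO — newest first]: 321 @ $11.25 + 86 @ $10.50 = $4,514.25
Ending inventory: 231 @ $9.50 + 170 @ $7.70 + 227 @ $10.50 = $5,887.00
Check: goods available $10,401.25 = COGS $4,514.25 + ending $5,887.00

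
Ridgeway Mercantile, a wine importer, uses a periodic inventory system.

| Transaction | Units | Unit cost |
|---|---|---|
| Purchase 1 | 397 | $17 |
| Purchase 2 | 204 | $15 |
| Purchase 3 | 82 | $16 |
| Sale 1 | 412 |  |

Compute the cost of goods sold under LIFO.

Sale 1 (412) [LIFO — newest first]: 82 @ $16 + 204 @ $15 + 126 @ $17 = $6,514
Ending inventory: 271 @ $17 = $4,607

COGS = $6,514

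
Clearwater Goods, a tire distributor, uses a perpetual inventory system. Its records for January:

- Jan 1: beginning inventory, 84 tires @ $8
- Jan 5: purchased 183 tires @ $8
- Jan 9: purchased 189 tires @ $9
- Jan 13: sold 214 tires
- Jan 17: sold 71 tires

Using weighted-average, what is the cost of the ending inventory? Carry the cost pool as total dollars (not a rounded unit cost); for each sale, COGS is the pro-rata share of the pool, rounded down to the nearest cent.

After Jan 1: 84 on hand, pool $672.00 (≈ $8.0000 each)
After Jan 5: 267 on hand, pool $2,136.00 (≈ $8.0000 each)
After Jan 9: 456 on hand, pool $3,837.00 (≈ $8.4145 each)
Jan 13, sell 214: 214/456 × $3,837.00 → $1,800.69
Jan 17, sell 71: 71/242 × $2,036.31 → $597.42
Total COGS = $1,800.69 + $597.42 = $2,398.11
Ending inventory (cost pool remaining) = $1,438.89
Check: goods available $3,837.00 = COGS $2,398.11 + ending $1,438.89

Ending inventory = $1,438.89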